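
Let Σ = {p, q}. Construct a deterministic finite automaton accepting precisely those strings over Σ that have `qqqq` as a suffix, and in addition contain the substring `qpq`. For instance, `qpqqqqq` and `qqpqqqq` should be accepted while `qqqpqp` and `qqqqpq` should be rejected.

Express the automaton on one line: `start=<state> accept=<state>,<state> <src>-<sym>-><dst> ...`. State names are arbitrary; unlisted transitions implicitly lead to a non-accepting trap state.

Run two small machines in parallel and take their product. The first has 5 states tracking how much of the suffix `qqqq` has currently been matched; the second has 4 states tracking whether and how much of `qpq` has been seen. A product state is a pair (one from each), accepting exactly when both do.
An 11-state machine:
          p    q  
>  s0     s0   s1 
   s1     s2   s3 
   s2     s0   s4 
   s3     s2   s5 
   s4     s6   s7 
   s5     s2   s8 
   s6     s6   s4 
   s7     s6   s9 
   s8     s2   s8 
   s9     s6  s10 
 * s10    s6  s10 
(> = start, * = accepting)

start=s0 accept=s10 s0-p->s0 s0-q->s1 s1-p->s2 s1-q->s3 s2-p->s0 s2-q->s4 s3-p->s2 s3-q->s5 s4-p->s6 s4-q->s7 s5-p->s2 s5-q->s8 s6-p->s6 s6-q->s4 s7-p->s6 s7-q->s9 s8-p->s2 s8-q->s8 s9-p->s6 s9-q->s10 s10-p->s6 s10-q->s10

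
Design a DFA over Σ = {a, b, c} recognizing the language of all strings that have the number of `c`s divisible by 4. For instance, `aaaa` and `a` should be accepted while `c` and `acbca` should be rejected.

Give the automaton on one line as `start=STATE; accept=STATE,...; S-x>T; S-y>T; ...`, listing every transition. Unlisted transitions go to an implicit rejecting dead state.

Keep the running count of `c`s modulo 4: each `c` advances along the cycle q0 → q1 → q2 → q3 → q0 while other symbols loop. Accept at q0.
        a   b   c  
>* q0   q0  q0  q1 
   q1   q1  q1  q2 
   q2   q2  q2  q3 
   q3   q3  q3  q0 
(> = start, * = accepting)

start=q0; accept=q0; q0-a>q0; q0-b>q0; q0-c>q1; q1-a>q1; q1-b>q1; q1-c>q2; q2-a>q2; q2-b>q2; q2-c>q3; q3-a>q3; q3-b>q3; q3-c>q0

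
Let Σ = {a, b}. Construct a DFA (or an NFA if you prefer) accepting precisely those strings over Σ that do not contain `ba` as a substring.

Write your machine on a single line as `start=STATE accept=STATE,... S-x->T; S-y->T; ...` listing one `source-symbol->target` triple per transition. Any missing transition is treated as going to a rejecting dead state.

start=q0; accept=q0,q1; q0-a->q0; q0-b->q1; q1-a->q2; q1-b->q1; q2-a->q2; q2-b->q2

Track partial matches of the forbidden pattern `ba`. State q2 is a dead state reached once `ba` has occurred; every other state accepts. q0 means no part of `ba` is currently matched.
With 3 states:
        a   b  
>* q0   q0  q1 
 * q1   q2  q1 
   q2   q2  q2 
(> = start, * = accepting)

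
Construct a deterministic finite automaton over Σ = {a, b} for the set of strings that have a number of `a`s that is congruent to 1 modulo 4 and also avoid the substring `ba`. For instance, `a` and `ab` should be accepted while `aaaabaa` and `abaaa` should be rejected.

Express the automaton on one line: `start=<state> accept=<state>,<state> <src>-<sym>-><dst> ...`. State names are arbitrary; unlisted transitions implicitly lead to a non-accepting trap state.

Handle the two conditions separately and then intersect. The first has 4 states tracking the count of `a`s modulo 4; the second has 3 states tracking partial matches of the forbidden pattern `ba`. A product state is a pair (one from each), accepting exactly when both do. Equivalent product states are then merged.
A 6-state machine:
        a   b  
>  q0   q1  q2 
 * q1   q3  q4 
   q2   q2  q2 
   q3   q5  q2 
 * q4   q2  q4 
   q5   q0  q2 
(> = start, * = accepting)

start=q0 accept=q1,q4 q0-a->q1 q0-b->q2 q1-a->q3 q1-b->q4 q2-a->q2 q2-b->q2 q3-a->q5 q3-b->q2 q4-a->q2 q4-b->q4 q5-a->q0 q5-b->q2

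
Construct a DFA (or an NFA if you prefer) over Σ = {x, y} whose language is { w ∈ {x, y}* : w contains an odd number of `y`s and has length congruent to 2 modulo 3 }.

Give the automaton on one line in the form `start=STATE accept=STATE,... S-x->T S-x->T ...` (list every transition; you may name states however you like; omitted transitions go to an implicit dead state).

Handle the two conditions separately and then intersect. The first has 2 states tracking the count of `y`s modulo 2; the second has 3 states tracking the input length modulo 3. A product state is a pair (one from each), accepting exactly when both do.
A 6-state machine:
        x   y  
>  s0   s1  s2 
   s1   s3  s4 
   s2   s4  s3 
   s3   s0  s5 
 * s4   s5  s0 
   s5   s2  s1 
(> = start, * = accepting)

start=s0 accept=s4 s0-x->s1 s0-y->s2 s1-x->s3 s1-y->s4 s2-x->s4 s2-y->s3 s3-x->s0 s3-y->s5 s4-x->s5 s4-y->s0 s5-x->s2 s5-y->s1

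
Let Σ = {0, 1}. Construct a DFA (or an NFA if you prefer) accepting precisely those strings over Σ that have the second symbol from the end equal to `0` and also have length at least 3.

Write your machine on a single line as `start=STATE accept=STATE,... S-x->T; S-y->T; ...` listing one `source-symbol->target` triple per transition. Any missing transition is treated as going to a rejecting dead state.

Build one automaton per condition and run them in lockstep. One (7 states) tracks the last 2 symbols read; the other (5 states) tracks the input length, saturating at 4. Each combined state is a pair, one component from each; accept when both components accept.
          0    1  
>  S0     S1   S2 
   S1     S3   S4 
   S2     S5   S6 
   S3     S7   S8 
   S4     S9  S10 
   S5     S7   S8 
   S6     S9  S10 
 * S7    S11  S12 
 * S8    S13  S14 
   S9    S11  S12 
   S10   S13  S14 
 * S11   S11  S12 
 * S12   S13  S14 
   S13   S11  S12 
   S14   S13  S14 
(> = start, * = accepting)

start=S0; accept=S7,S8,S11,S12; S0-0->S1; S0-1->S2; S1-0->S3; S1-1->S4; S2-0->S5; S2-1->S6; S3-0->S7; S3-1->S8; S4-0->S9; S4-1->S10; S5-0->S7; S5-1->S8; S6-0->S9; S6-1->S10; S7-0->S11; S7-1->S12; S8-0->S13; S8-1->S14; S9-0->S11; S9-1->S12; S10-0->S13; S10-1->S14; S11-0->S11; S11-1->S12; S12-0->S13; S12-1->S14; S13-0->S11; S13-1->S12; S14-0->S13; S14-1->S14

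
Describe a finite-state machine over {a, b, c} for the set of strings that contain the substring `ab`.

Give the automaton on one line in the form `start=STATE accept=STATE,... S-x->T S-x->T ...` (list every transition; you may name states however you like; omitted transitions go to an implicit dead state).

States q0..q1 record the length of the longest prefix of `ab` that matches the current input suffix. Reaching q2 means `ab` has been seen, and we stay there forever. Accept from q2.
A 3-state machine:
        a   b   c  
>  q0   q1  q0  q0 
   q1   q1  q2  q0 
 * q2   q2  q2  q2 
(> = start, * = accepting)

start=q0 accept=q2 q0-a->q1 q0-b->q0 q0-c->q0 q1-a->q1 q1-b->q2 q1-c->q0 q2-a->q2 q2-b->q2 q2-c->q2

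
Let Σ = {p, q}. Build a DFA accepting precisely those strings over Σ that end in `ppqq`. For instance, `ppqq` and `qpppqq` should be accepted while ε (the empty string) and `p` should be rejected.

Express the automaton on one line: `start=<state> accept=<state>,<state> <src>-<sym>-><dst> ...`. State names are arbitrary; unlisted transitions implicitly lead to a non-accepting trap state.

Let each state record the length of the longest suffix of the input read so far that is also a prefix of `ppqq`. s1 means the last symbol is `p`; s2 means the last 2 symbols are `pp`; s3 means the last 3 symbols are `ppq`; s4 means the last 4 symbols are `ppqq`. Accept only at s4, where the string currently ends in `ppqq`.
5 states suffice.
        p   q  
>  s0   s1  s0 
   s1   s2  s0 
   s2   s2  s3 
   s3   s1  s4 
 * s4   s1  s0 
(> = start, * = accepting)

start=s0 accept=s4 s0-p->s1 s0-q->s0 s1-p->s2 s1-q->s0 s2-p->s2 s2-q->s3 s3-p->s1 s3-q->s4 s4-p->s1 s4-q->s0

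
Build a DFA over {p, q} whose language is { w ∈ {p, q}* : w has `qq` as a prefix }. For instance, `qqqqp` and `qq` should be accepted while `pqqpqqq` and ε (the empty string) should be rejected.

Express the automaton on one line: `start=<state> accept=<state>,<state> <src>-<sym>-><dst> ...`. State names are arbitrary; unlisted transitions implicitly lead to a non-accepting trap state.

start=A accept=C A-p->D A-q->B B-p->D B-q->C C-p->C C-q->C D-p->D D-q->D

Check the first 2 symbols one by one: A through B record how many have matched `qq` so far; any wrong symbol goes to the dead state D. After all 2 match we enter the accepting sink C.
       p  q 
>  A   D  B 
   B   D  C 
 * C   C  C 
   D   D  D 
(> = start, * = accepting)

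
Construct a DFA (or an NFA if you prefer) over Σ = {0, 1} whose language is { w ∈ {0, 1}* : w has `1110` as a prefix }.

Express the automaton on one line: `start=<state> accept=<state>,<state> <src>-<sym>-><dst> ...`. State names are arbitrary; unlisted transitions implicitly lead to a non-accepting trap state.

Check the first 4 symbols one by one: q0 through q3 record how many have matched `1110` so far; any wrong symbol goes to the dead state q5. After all 4 match we enter the accepting sink q4.
6 states suffice.
        0   1  
>  q0   q5  q1 
   q1   q5  q2 
   q2   q5  q3 
   q3   q4  q5 
 * q4   q4  q4 
   q5   q5  q5 
(> = start, * = accepting)

start=q0 accept=q4 q0-0->q5 q0-1->q1 q1-0->q5 q1-1->q2 q2-0->q5 q2-1->q3 q3-0->q4 q3-1->q5 q4-0->q4 q4-1->q4 q5-0->q5 q5-1->q5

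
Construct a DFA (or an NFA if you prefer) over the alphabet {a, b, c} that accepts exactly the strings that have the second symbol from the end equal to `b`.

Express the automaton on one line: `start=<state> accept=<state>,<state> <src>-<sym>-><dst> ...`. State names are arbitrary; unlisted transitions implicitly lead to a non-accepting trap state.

A DFA must remember the last 2 symbols (since which symbol is second-to-last isn't known until the input ends). Use one state per possible window of the last ≤2 symbols; accept from those whose window starts with `b`.
          a    b    c  
>  q0     q1   q2   q3 
   q1     q4   q5   q6 
   q2     q7   q8   q9 
   q3    q10  q11  q12 
   q4     q4   q5   q6 
   q5     q7   q8   q9 
   q6    q10  q11  q12 
 * q7     q4   q5   q6 
 * q8     q7   q8   q9 
 * q9    q10  q11  q12 
   q10    q4   q5   q6 
   q11    q7   q8   q9 
   q12   q10  q11  q12 
(> = start, * = accepting)

start=q0 accept=q7,q8,q9 q0-a->q1 q0-b->q2 q0-c->q3 q1-a->q4 q1-b->q5 q1-c->q6 q2-a->q7 q2-b->q8 q2-c->q9 q3-a->q10 q3-b->q11 q3-c->q12 q4-a->q4 q4-b->q5 q4-c->q6 q5-a->q7 q5-b->q8 q5-c->q9 q6-a->q10 q6-b->q11 q6-c->q12 q7-a->q4 q7-b->q5 q7-c->q6 q8-a->q7 q8-b->q8 q8-c->q9 q9-a->q10 q9-b->q11 q9-c->q12 q10-a->q4 q10-b->q5 q10-c->q6 q11-a->q7 q11-b->q8 q11-c->q9 q12-a->q10 q12-b->q11 q12-c->q12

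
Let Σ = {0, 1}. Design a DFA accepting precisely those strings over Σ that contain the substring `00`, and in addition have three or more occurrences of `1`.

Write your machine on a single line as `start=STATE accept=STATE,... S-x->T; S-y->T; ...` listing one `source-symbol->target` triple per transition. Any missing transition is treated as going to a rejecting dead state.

start=A; accept=M,O; A-0->B; A-1->C; B-0->D; B-1->C; C-0->E; C-1->F; D-0->D; D-1->G; E-0->G; E-1->F; F-0->H; F-1->I; G-0->G; G-1->J; H-0->J; H-1->I; I-0->K; I-1->L; J-0->J; J-1->M; K-0->M; K-1->L; L-0->N; L-1->L; M-0->M; M-1->O; N-0->O; N-1->L; O-0->O; O-1->O

Handle the two conditions separately and then intersect. One (3 states) tracks whether and how much of `00` has been seen; the other (5 states) tracks the count of `1`s, saturating at 4. Each combined state is a pair, one component from each; accept when both components accept.
With 15 states:
       0  1 
>  A   B  C 
   B   D  C 
   C   E  F 
   D   D  G 
   E   G  F 
   F   H  I 
   G   G  J 
   H   J  I 
   I   K  L 
   J   J  M 
   K   M  L 
   L   N  L 
 * M   M  O 
   N   O  L 
 * O   O  O 
(> = start, * = accepting)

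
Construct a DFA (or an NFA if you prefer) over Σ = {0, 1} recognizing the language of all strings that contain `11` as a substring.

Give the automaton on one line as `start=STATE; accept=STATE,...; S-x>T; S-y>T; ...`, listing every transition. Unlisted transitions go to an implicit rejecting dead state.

Track how much of `11` has been matched so far: state A is no progress, C is the absorbing accept state reached once `11` has occurred. Intermediate states record partial matches; on a mismatch, fall back to the longest reusable overlap.
A 3-state machine:
       0  1 
>  A   A  B 
   B   A  C 
 * C   C  C 
(> = start, * = accepting)

start=A; accept=C; A-0>A; A-1>B; B-0>A; B-1>C; C-0>C; C-1>C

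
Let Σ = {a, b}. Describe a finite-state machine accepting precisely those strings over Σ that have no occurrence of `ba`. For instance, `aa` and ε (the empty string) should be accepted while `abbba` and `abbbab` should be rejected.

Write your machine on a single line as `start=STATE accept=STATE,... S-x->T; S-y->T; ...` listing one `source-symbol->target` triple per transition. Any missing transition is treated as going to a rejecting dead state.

start=s0; accept=s0,s1; s0-a->s0; s0-b->s1; s1-a->s2; s1-b->s1; s2-a->s2; s2-b->s2

This is the complement of 'contains `ba`'. Use the same substring-matching states — s0 through s2 holding how much of `ba` has just been matched — but flip the accepting set: everything except the trap s2 accepts.
With 3 states:
        a   b  
>* s0   s0  s1 
 * s1   s2  s1 
   s2   s2  s2 
(> = start, * = accepting)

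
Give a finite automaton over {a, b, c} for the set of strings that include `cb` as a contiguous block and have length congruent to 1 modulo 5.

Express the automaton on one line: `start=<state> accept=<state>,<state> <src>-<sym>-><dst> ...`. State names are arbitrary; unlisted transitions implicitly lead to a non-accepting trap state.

start=s0 accept=s14 s0-a->s1 s0-b->s1 s0-c->s2 s1-a->s3 s1-b->s3 s1-c->s4 s2-a->s3 s2-b->s5 s2-c->s4 s3-a->s6 s3-b->s6 s3-c->s7 s4-a->s6 s4-b->s8 s4-c->s7 s5-a->s8 s5-b->s8 s5-c->s8 s6-a->s9 s6-b->s9 s6-c->s10 s7-a->s9 s7-b->s11 s7-c->s10 s8-a->s11 s8-b->s11 s8-c->s11 s9-a->s0 s9-b->s0 s9-c->s12 s10-a->s0 s10-b->s13 s10-c->s12 s11-a->s13 s11-b->s13 s11-c->s13 s12-a->s1 s12-b->s14 s12-c->s2 s13-a->s14 s13-b->s14 s13-c->s14 s14-a->s5 s14-b->s5 s14-c->s5

Handle the two conditions separately and then intersect. One (3 states) tracks whether and how much of `cb` has been seen; the other (5 states) tracks the input length modulo 5. Each combined state is a pair, one component from each; accept when both components accept.
15 states suffice.
          a    b    c  
>  s0     s1   s1   s2 
   s1     s3   s3   s4 
   s2     s3   s5   s4 
   s3     s6   s6   s7 
   s4     s6   s8   s7 
   s5     s8   s8   s8 
   s6     s9   s9  s10 
   s7     s9  s11  s10 
   s8    s11  s11  s11 
   s9     s0   s0  s12 
   s10    s0  s13  s12 
   s11   s13  s13  s13 
   s12    s1  s14   s2 
   s13   s14  s14  s14 
 * s14    s5   s5   s5 
(> = start, * = accepting)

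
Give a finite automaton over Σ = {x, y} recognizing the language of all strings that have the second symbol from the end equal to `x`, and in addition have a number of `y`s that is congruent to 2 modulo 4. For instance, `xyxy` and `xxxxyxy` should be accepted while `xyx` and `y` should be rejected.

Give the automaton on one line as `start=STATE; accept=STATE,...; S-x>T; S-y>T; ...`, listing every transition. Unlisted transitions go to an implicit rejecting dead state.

start=s0; accept=s4,s7; s0-x>s0; s0-y>s1; s1-x>s2; s1-y>s3; s2-x>s2; s2-y>s4; s3-x>s5; s3-y>s6; s4-x>s5; s4-y>s6; s5-x>s7; s5-y>s6; s6-x>s6; s6-y>s0; s7-x>s7; s7-y>s6

Run two small machines in parallel and take their product. One (7 states) tracks the last 2 symbols read; the other (4 states) tracks the count of `y`s modulo 4. Each combined state is a pair, one component from each; accept when both components accept. Minimizing collapses redundant product states.
        x   y  
>  s0   s0  s1 
   s1   s2  s3 
   s2   s2  s4 
   s3   s5  s6 
 * s4   s5  s6 
   s5   s7  s6 
   s6   s6  s0 
 * s7   s7  s6 
(> = start, * = accepting)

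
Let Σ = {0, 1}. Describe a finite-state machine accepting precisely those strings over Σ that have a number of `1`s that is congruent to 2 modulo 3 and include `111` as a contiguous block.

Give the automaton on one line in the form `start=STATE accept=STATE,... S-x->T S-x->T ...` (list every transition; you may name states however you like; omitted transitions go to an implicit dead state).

start=s0 accept=s11 s0-0->s0 s0-1->s1 s1-0->s2 s1-1->s3 s2-0->s2 s2-1->s4 s3-0->s5 s3-1->s6 s4-0->s5 s4-1->s7 s5-0->s5 s5-1->s8 s6-0->s6 s6-1->s9 s7-0->s0 s7-1->s9 s8-0->s0 s8-1->s10 s9-0->s9 s9-1->s11 s10-0->s2 s10-1->s11 s11-0->s11 s11-1->s6

Run two small machines in parallel and take their product. The first has 3 states tracking the count of `1`s modulo 3; the second has 4 states tracking whether and how much of `111` has been seen. A product state is a pair (one from each), accepting exactly when both do.
With 12 states:
          0    1  
>  s0     s0   s1 
   s1     s2   s3 
   s2     s2   s4 
   s3     s5   s6 
   s4     s5   s7 
   s5     s5   s8 
   s6     s6   s9 
   s7     s0   s9 
   s8     s0  s10 
   s9     s9  s11 
   s10    s2  s11 
 * s11   s11   s6 
(> = start, * = accepting)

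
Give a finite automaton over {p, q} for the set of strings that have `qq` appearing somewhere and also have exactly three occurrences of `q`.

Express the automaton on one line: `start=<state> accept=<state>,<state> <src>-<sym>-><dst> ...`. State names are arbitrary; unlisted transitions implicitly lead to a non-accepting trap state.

Run two small machines in parallel and take their product. One (3 states) tracks whether and how much of `qq` has been seen; the other (5 states) tracks the count of `q`s, saturating at 4. Each combined state is a pair, one component from each; accept when both components accept. Minimizing collapses redundant product states.
        p   q  
>  s0   s0  s1 
   s1   s2  s3 
   s2   s2  s4 
   s3   s3  s5 
   s4   s6  s5 
 * s5   s5  s6 
   s6   s6  s6 
(> = start, * = accepting)

start=s0 accept=s5 s0-p->s0 s0-q->s1 s1-p->s2 s1-q->s3 s2-p->s2 s2-q->s4 s3-p->s3 s3-q->s5 s4-p->s6 s4-q->s5 s5-p->s5 s5-q->s6 s6-p->s6 s6-q->s6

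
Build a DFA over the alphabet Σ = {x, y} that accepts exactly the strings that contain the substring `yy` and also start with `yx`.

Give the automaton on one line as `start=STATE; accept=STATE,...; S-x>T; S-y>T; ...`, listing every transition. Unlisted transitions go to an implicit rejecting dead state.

start=A; accept=H; A-x>B; A-y>C; B-x>B; B-y>D; C-x>E; C-y>F; D-x>B; D-y>F; E-x>E; E-y>G; F-x>F; F-y>F; G-x>E; G-y>H; H-x>H; H-y>H

Build one automaton per condition and run them in lockstep. The first has 3 states tracking whether and how much of `yy` has been seen; the second has 4 states tracking whether the input so far still matches the prefix `yx`. A product state is a pair (one from each), accepting exactly when both do.
With 8 states:
       x  y 
>  A   B  C 
   B   B  D 
   C   E  F 
   D   B  F 
   E   E  G 
   F   F  F 
   G   E  H 
 * H   H  H 
(> = start, * = accepting)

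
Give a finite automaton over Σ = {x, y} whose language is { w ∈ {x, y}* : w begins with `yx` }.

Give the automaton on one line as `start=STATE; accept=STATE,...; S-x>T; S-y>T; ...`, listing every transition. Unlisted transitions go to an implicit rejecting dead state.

Walk along `yx` while the input agrees: from q0 take `y` to q1, and so on. Any deviation drops to the rejecting sink q3. Once q2 is reached the prefix is confirmed and every continuation is accepted.
With 4 states:
        x   y  
>  q0   q3  q1 
   q1   q2  q3 
 * q2   q2  q2 
   q3   q3  q3 
(> = start, * = accepting)

start=q0; accept=q2; q0-x>q3; q0-y>q1; q1-x>q2; q1-y>q3; q2-x>q2; q2-y>q2; q3-x>q3; q3-y>q3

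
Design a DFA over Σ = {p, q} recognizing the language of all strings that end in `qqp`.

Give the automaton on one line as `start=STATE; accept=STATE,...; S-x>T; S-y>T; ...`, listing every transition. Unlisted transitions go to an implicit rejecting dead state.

start=S0; accept=S3; S0-p>S0; S0-q>S1; S1-p>S0; S1-q>S2; S2-p>S3; S2-q>S2; S3-p>S0; S3-q>S1

Let each state record the length of the longest suffix of the input read so far that is also a prefix of `qqp`. S1 means the last symbol is `q`; S2 means the last 2 symbols are `qq`; S3 means the last 3 symbols are `qqp`. Accept only at S3, where the string currently ends in `qqp`.
        p   q  
>  S0   S0  S1 
   S1   S0  S2 
   S2   S3  S2 
 * S3   S0  S1 
(> = start, * = accepting)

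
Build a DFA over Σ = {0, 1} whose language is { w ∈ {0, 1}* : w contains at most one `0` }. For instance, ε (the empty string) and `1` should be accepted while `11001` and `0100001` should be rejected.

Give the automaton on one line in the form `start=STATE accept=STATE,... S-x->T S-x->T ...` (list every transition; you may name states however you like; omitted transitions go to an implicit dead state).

Count `0`s, saturating at 2: state q0 means no `0` yet, q1 means one `0` seen, q2 means more than one. Each `0` increments (capped at q2); other symbols loop. Accept from {q0, q1}.
3 states suffice.
        0   1  
>* q0   q1  q0 
 * q1   q2  q1 
   q2   q2  q2 
(> = start, * = accepting)

start=q0 accept=q0,q1 q0-0->q1 q0-1->q0 q1-0->q2 q1-1->q1 q2-0->q2 q2-1->q2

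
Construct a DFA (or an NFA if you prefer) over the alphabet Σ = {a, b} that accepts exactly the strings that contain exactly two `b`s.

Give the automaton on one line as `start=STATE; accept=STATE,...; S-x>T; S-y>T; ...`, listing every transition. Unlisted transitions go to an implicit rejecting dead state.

start=q0; accept=q2; q0-a>q0; q0-b>q1; q1-a>q1; q1-b>q2; q2-a>q2; q2-b>q3; q3-a>q3; q3-b>q3

Count `b`s, saturating at 3: states q0 through q2 mean 0 through 2 `b`s seen; q3 means more than 2. Each `b` increments (capped at q3); other symbols loop. Accept from {q2}.
A 4-state machine:
        a   b  
>  q0   q0  q1 
   q1   q1  q2 
 * q2   q2  q3 
   q3   q3  q3 
(> = start, * = accepting)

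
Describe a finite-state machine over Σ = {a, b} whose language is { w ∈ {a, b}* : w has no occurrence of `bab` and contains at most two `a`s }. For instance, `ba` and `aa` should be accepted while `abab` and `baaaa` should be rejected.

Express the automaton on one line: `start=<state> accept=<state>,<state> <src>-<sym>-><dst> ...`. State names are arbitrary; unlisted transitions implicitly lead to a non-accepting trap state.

start=q0 accept=q0,q1,q2,q3,q4,q5,q7 q0-a->q1 q0-b->q2 q1-a->q3 q1-b->q4 q2-a->q5 q2-b->q2 q3-a->q6 q3-b->q3 q4-a->q7 q4-b->q4 q5-a->q3 q5-b->q6 q6-a->q6 q6-b->q6 q7-a->q6 q7-b->q6

Handle the two conditions separately and then intersect. The first has 4 states tracking partial matches of the forbidden pattern `bab`; the second has 4 states tracking the count of `a`s, saturating at 3. A product state is a pair (one from each), accepting exactly when both do. After merging equivalent states the machine shrinks.
With 8 states:
        a   b  
>* q0   q1  q2 
 * q1   q3  q4 
 * q2   q5  q2 
 * q3   q6  q3 
 * q4   q7  q4 
 * q5   q3  q6 
   q6   q6  q6 
 * q7   q6  q6 
(> = start, * = accepting)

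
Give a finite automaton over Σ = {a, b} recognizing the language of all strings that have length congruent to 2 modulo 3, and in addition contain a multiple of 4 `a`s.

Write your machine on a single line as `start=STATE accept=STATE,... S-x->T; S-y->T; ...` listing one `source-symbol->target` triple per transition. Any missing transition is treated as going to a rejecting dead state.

start=q0; accept=q5; q0-a->q1; q0-b->q2; q1-a->q3; q1-b->q4; q2-a->q4; q2-b->q5; q3-a->q6; q3-b->q7; q4-a->q7; q4-b->q8; q5-a->q8; q5-b->q0; q6-a->q2; q6-b->q9; q7-a->q9; q7-b->q10; q8-a->q10; q8-b->q1; q9-a->q5; q9-b->q11; q10-a->q11; q10-b->q3; q11-a->q0; q11-b->q6

Build one automaton per condition and run them in lockstep. One (3 states) tracks the input length modulo 3; the other (4 states) tracks the count of `a`s modulo 4. Each combined state is a pair, one component from each; accept when both components accept.
          a    b  
>  q0     q1   q2 
   q1     q3   q4 
   q2     q4   q5 
   q3     q6   q7 
   q4     q7   q8 
 * q5     q8   q0 
   q6     q2   q9 
   q7     q9  q10 
   q8    q10   q1 
   q9     q5  q11 
   q10   q11   q3 
   q11    q0   q6 
(> = start, * = accepting)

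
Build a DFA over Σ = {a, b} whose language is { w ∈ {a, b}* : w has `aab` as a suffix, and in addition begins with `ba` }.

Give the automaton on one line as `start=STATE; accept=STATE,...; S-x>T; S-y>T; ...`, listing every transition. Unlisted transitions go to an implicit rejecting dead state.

Handle the two conditions separately and then intersect. One (4 states) tracks how much of the suffix `aab` has currently been matched; the other (4 states) tracks whether the input so far still matches the prefix `ba`. Each combined state is a pair, one component from each; accept when both components accept. Equivalent product states are then merged.
7 states suffice.
        a   b  
>  s0   s1  s2 
   s1   s1  s1 
   s2   s3  s1 
   s3   s4  s5 
   s4   s4  s6 
   s5   s3  s5 
 * s6   s3  s5 
(> = start, * = accepting)

start=s0; accept=s6; s0-a>s1; s0-b>s2; s1-a>s1; s1-b>s1; s2-a>s3; s2-b>s1; s3-a>s4; s3-b>s5; s4-a>s4; s4-b>s6; s5-a>s3; s5-b>s5; s6-a>s3; s6-b>s5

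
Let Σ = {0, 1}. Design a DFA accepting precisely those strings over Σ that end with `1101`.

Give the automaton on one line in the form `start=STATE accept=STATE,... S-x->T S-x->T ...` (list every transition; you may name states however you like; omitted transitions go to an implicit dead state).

start=s0 accept=s4 s0-0->s0 s0-1->s1 s1-0->s0 s1-1->s2 s2-0->s3 s2-1->s2 s3-0->s0 s3-1->s4 s4-0->s0 s4-1->s2

Let each state record the length of the longest suffix of the input read so far that is also a prefix of `1101`. s1 means the last symbol is `1`; s2 means the last 2 symbols are `11`; s3 means the last 3 symbols are `110`; s4 means the last 4 symbols are `1101`. Accept only at s4, where the string currently ends in `1101`.
With 5 states:
        0   1  
>  s0   s0  s1 
   s1   s0  s2 
   s2   s3  s2 
   s3   s0  s4 
 * s4   s0  s2 
(> = start, * = accepting)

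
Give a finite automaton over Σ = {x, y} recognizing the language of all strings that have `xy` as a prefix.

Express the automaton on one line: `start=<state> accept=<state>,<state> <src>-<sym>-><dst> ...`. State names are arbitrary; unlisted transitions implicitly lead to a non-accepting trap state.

start=s0 accept=s2 s0-x->s1 s0-y->s3 s1-x->s3 s1-y->s2 s2-x->s2 s2-y->s2 s3-x->s3 s3-y->s3

Check the first 2 symbols one by one: s0 through s1 record how many have matched `xy` so far; any wrong symbol goes to the dead state s3. After all 2 match we enter the accepting sink s2.
4 states suffice.
        x   y  
>  s0   s1  s3 
   s1   s3  s2 
 * s2   s2  s2 
   s3   s3  s3 
(> = start, * = accepting)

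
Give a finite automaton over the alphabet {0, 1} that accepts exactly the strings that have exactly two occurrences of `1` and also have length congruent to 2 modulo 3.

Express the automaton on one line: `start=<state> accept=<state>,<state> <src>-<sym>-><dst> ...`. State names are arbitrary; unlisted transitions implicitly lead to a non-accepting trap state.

start=S0 accept=S5 S0-0->S1 S0-1->S2 S1-0->S3 S1-1->S4 S2-0->S4 S2-1->S5 S3-0->S0 S3-1->S6 S4-0->S6 S4-1->S7 S5-0->S7 S5-1->S8 S6-0->S2 S6-1->S9 S7-0->S9 S7-1->S10 S8-0->S10 S8-1->S10 S9-0->S5 S9-1->S11 S10-0->S11 S10-1->S11 S11-0->S8 S11-1->S8

Run two small machines in parallel and take their product. The first has 4 states tracking the count of `1`s, saturating at 3; the second has 3 states tracking the input length modulo 3. A product state is a pair (one from each), accepting exactly when both do.
          0    1  
>  S0     S1   S2 
   S1     S3   S4 
   S2     S4   S5 
   S3     S0   S6 
   S4     S6   S7 
 * S5     S7   S8 
   S6     S2   S9 
   S7     S9  S10 
   S8    S10  S10 
   S9     S5  S11 
   S10   S11  S11 
   S11    S8   S8 
(> = start, * = accepting)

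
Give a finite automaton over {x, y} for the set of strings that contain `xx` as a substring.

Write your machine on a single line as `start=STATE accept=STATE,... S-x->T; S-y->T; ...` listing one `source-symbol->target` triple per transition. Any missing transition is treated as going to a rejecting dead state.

start=q0; accept=q2; q0-x->q1; q0-y->q0; q1-x->q2; q1-y->q0; q2-x->q2; q2-y->q2

Track how much of `xx` has been matched so far: state q0 is no progress, q2 is the absorbing accept state reached once `xx` has occurred. Intermediate states record partial matches; on a mismatch, fall back to the longest reusable overlap.
3 states suffice.
        x   y  
>  q0   q1  q0 
   q1   q2  q0 
 * q2   q2  q2 
(> = start, * = accepting)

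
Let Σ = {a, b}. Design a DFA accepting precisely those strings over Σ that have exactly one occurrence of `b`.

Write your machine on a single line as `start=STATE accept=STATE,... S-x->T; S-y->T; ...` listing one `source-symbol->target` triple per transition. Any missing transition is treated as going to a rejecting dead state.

Only the number of `b`s matters, and only up to 2. Make a chain q0 → q1 → q2 advanced by each `b` (with q2 absorbing); every other symbol self-loops. The accepting set is {q1}.
3 states suffice.
        a   b  
>  q0   q0  q1 
 * q1   q1  q2 
   q2   q2  q2 
(> = start, * = accepting)

start=q0; accept=q1; q0-a->q0; q0-b->q1; q1-a->q1; q1-b->q2; q2-a->q2; q2-b->q2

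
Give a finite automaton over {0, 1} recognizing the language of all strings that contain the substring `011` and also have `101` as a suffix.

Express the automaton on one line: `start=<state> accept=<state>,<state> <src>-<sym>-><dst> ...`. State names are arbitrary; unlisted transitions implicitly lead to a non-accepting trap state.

Build one automaton per condition and run them in lockstep. The first has 4 states tracking whether and how much of `011` has been seen; the second has 4 states tracking how much of the suffix `101` has currently been matched. A product state is a pair (one from each), accepting exactly when both do. Equivalent product states are then merged.
        0   1  
>  q0   q1  q0 
   q1   q1  q2 
   q2   q1  q3 
   q3   q4  q3 
   q4   q5  q6 
   q5   q5  q3 
 * q6   q4  q3 
(> = start, * = accepting)

start=q0 accept=q6 q0-0->q1 q0-1->q0 q1-0->q1 q1-1->q2 q2-0->q1 q2-1->q3 q3-0->q4 q3-1->q3 q4-0->q5 q4-1->q6 q5-0->q5 q5-1->q3 q6-0->q4 q6-1->q3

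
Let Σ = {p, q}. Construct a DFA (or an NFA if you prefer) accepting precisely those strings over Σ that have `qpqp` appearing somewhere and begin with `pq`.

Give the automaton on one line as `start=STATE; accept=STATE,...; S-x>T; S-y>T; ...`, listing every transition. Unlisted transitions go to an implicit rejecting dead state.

Handle the two conditions separately and then intersect. One (5 states) tracks whether and how much of `qpqp` has been seen; the other (4 states) tracks whether the input so far still matches the prefix `pq`. Each combined state is a pair, one component from each; accept when both components accept. After merging equivalent states the machine shrinks.
With 8 states:
        p   q  
>  s0   s1  s2 
   s1   s2  s3 
   s2   s2  s2 
   s3   s4  s3 
   s4   s5  s6 
   s5   s5  s3 
   s6   s7  s3 
 * s7   s7  s7 
(> = start, * = accepting)

start=s0; accept=s7; s0-p>s1; s0-q>s2; s1-p>s2; s1-q>s3; s2-p>s2; s2-q>s2; s3-p>s4; s3-q>s3; s4-p>s5; s4-q>s6; s5-p>s5; s5-q>s3; s6-p>s7; s6-q>s3; s7-p>s7; s7-q>s7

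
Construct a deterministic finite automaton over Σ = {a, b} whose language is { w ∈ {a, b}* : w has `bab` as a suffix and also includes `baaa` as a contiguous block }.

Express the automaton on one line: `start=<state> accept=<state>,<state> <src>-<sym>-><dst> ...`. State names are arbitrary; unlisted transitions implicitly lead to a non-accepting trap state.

start=q0 accept=q7 q0-a->q0 q0-b->q1 q1-a->q2 q1-b->q1 q2-a->q3 q2-b->q1 q3-a->q4 q3-b->q1 q4-a->q4 q4-b->q5 q5-a->q6 q5-b->q5 q6-a->q4 q6-b->q7 q7-a->q6 q7-b->q5

Handle the two conditions separately and then intersect. The first has 4 states tracking how much of the suffix `bab` has currently been matched; the second has 5 states tracking whether and how much of `baaa` has been seen. A product state is a pair (one from each), accepting exactly when both do. Minimizing collapses redundant product states.
8 states suffice.
        a   b  
>  q0   q0  q1 
   q1   q2  q1 
   q2   q3  q1 
   q3   q4  q1 
   q4   q4  q5 
   q5   q6  q5 
   q6   q4  q7 
 * q7   q6  q5 
(> = start, * = accepting)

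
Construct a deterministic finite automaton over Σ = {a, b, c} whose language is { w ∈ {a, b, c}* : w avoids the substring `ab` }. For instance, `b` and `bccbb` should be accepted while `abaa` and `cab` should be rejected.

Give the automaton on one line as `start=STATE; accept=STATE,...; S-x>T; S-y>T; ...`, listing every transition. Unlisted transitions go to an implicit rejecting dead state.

Track partial matches of the forbidden pattern `ab`. State q2 is a dead state reached once `ab` has occurred; every other state accepts. q0 means no part of `ab` is currently matched.
3 states suffice.
        a   b   c  
>* q0   q1  q0  q0 
 * q1   q1  q2  q0 
   q2   q2  q2  q2 
(> = start, * = accepting)

start=q0; accept=q0,q1; q0-a>q1; q0-b>q0; q0-c>q0; q1-a>q1; q1-b>q2; q1-c>q0; q2-a>q2; q2-b>q2; q2-c>q2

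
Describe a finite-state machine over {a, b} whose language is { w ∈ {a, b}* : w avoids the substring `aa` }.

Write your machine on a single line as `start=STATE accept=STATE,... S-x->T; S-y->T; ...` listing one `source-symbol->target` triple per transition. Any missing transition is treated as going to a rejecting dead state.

start=S0; accept=S0,S1; S0-a->S1; S0-b->S0; S1-a->S2; S1-b->S0; S2-a->S2; S2-b->S2

This is the complement of 'contains `aa`'. Use the same substring-matching states — S0 through S2 holding how much of `aa` has just been matched — but flip the accepting set: everything except the trap S2 accepts.
        a   b  
>* S0   S1  S0 
 * S1   S2  S0 
   S2   S2  S2 
(> = start, * = accepting)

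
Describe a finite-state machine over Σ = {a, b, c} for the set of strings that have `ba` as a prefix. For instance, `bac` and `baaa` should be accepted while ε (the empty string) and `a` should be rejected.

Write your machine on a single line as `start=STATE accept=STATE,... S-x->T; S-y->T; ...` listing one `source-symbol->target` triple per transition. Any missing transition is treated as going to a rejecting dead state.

Check the first 2 symbols one by one: q0 through q1 record how many have matched `ba` so far; any wrong symbol goes to the dead state q3. After all 2 match we enter the accepting sink q2.
        a   b   c  
>  q0   q3  q1  q3 
   q1   q2  q3  q3 
 * q2   q2  q2  q2 
   q3   q3  q3  q3 
(> = start, * = accepting)

start=q0; accept=q2; q0-a->q3; q0-b->q1; q0-c->q3; q1-a->q2; q1-b->q3; q1-c->q3; q2-a->q2; q2-b->q2; q2-c->q2; q3-a->q3; q3-b->q3; q3-c->q3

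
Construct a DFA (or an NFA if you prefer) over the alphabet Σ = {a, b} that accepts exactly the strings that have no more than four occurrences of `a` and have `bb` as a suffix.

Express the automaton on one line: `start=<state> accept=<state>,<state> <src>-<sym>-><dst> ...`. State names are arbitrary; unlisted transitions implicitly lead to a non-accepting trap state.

Run two small machines in parallel and take their product. The first has 6 states tracking the count of `a`s, saturating at 5; the second has 3 states tracking how much of the suffix `bb` has currently been matched. A product state is a pair (one from each), accepting exactly when both do. After merging equivalent states the machine shrinks.
16 states suffice.
          a    b  
>  q0     q1   q2 
   q1     q3   q4 
   q2     q1   q5 
   q3     q6   q7 
   q4     q3   q8 
 * q5     q1   q5 
   q6     q9  q10 
   q7     q6  q11 
 * q8     q3   q8 
   q9    q12  q13 
   q10    q9  q14 
 * q11    q6  q11 
   q12   q12  q12 
   q13   q12  q15 
 * q14    q9  q14 
 * q15   q12  q15 
(> = start, * = accepting)

start=q0 accept=q5,q8,q11,q14,q15 q0-a->q1 q0-b->q2 q1-a->q3 q1-b->q4 q2-a->q1 q2-b->q5 q3-a->q6 q3-b->q7 q4-a->q3 q4-b->q8 q5-a->q1 q5-b->q5 q6-a->q9 q6-b->q10 q7-a->q6 q7-b->q11 q8-a->q3 q8-b->q8 q9-a->q12 q9-b->q13 q10-a->q9 q10-b->q14 q11-a->q6 q11-b->q11 q12-a->q12 q12-b->q12 q13-a->q12 q13-b->q15 q14-a->q9 q14-b->q14 q15-a->q12 q15-b->q15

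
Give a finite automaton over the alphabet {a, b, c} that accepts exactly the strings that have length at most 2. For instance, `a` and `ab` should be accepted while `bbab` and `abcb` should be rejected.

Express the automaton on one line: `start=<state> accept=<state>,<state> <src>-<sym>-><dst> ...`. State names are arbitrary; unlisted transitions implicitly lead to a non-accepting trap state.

Count input length up to 3: every symbol moves from s0 toward s3, which means 'more than 2' and absorbs. Accept from {s0, s1, s2}.
        a   b   c  
>* s0   s1  s1  s1 
 * s1   s2  s2  s2 
 * s2   s3  s3  s3 
   s3   s3  s3  s3 
(> = start, * = accepting)

start=s0 accept=s0,s1,s2 s0-a->s1 s0-b->s1 s0-c->s1 s1-a->s2 s1-b->s2 s1-c->s2 s2-a->s3 s2-b->s3 s2-c->s3 s3-a->s3 s3-b->s3 s3-c->s3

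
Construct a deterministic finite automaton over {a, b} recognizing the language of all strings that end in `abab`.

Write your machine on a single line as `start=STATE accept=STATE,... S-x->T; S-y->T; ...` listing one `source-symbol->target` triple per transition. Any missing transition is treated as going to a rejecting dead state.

start=q0; accept=q4; q0-a->q1; q0-b->q0; q1-a->q1; q1-b->q2; q2-a->q3; q2-b->q0; q3-a->q1; q3-b->q4; q4-a->q3; q4-b->q0

Let each state record the length of the longest suffix of the input read so far that is also a prefix of `abab`. q1 means the last symbol is `a`; q2 means the last 2 symbols are `ab`; q3 means the last 3 symbols are `aba`; q4 means the last 4 symbols are `abab`. Accept only at q4, where the string currently ends in `abab`.
        a   b  
>  q0   q1  q0 
   q1   q1  q2 
   q2   q3  q0 
   q3   q1  q4 
 * q4   q3  q0 
(> = start, * = accepting)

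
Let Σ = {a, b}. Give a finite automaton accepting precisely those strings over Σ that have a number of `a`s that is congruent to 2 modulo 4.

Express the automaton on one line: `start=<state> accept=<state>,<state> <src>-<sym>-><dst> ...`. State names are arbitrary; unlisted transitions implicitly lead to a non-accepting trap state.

Keep the running count of `a`s modulo 4: each `a` advances along the cycle q0 → q1 → q2 → q3 → q0 while other symbols loop. Accept at q2.
        a   b  
>  q0   q1  q0 
   q1   q2  q1 
 * q2   q3  q2 
   q3   q0  q3 
(> = start, * = accepting)

start=q0 accept=q2 q0-a->q1 q0-b->q0 q1-a->q2 q1-b->q1 q2-a->q3 q2-b->q2 q3-a->q0 q3-b->q3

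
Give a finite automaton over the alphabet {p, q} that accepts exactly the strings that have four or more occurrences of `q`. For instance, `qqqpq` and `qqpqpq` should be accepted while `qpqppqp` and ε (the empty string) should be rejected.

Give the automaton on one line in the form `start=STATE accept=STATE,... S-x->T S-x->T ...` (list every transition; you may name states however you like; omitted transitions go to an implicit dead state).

start=S0 accept=S4,S5 S0-p->S0 S0-q->S1 S1-p->S1 S1-q->S2 S2-p->S2 S2-q->S3 S3-p->S3 S3-q->S4 S4-p->S4 S4-q->S5 S5-p->S5 S5-q->S5

Count `q`s, saturating at 5: states S0 through S4 mean 0 through 4 `q`s seen; S5 means more than 4. Each `q` increments (capped at S5); other symbols loop. Accept from {S4, S5}.
A 6-state machine:
        p   q  
>  S0   S0  S1 
   S1   S1  S2 
   S2   S2  S3 
   S3   S3  S4 
 * S4   S4  S5 
 * S5   S5  S5 
(> = start, * = accepting)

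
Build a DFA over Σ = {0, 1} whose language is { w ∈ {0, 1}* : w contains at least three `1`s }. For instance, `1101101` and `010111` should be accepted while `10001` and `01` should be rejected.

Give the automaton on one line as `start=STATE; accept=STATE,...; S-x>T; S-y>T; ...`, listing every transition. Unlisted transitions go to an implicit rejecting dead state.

start=q0; accept=q3,q4; q0-0>q0; q0-1>q1; q1-0>q1; q1-1>q2; q2-0>q2; q2-1>q3; q3-0>q3; q3-1>q4; q4-0>q4; q4-1>q4

Only the number of `1`s matters, and only up to 4. Make a chain q0 → q1 → q2 → q3 → q4 advanced by each `1` (with q4 absorbing); every other symbol self-loops. The accepting set is {q3, q4}.
With 5 states:
        0   1  
>  q0   q0  q1 
   q1   q1  q2 
   q2   q2  q3 
 * q3   q3  q4 
 * q4   q4  q4 
(> = start, * = accepting)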